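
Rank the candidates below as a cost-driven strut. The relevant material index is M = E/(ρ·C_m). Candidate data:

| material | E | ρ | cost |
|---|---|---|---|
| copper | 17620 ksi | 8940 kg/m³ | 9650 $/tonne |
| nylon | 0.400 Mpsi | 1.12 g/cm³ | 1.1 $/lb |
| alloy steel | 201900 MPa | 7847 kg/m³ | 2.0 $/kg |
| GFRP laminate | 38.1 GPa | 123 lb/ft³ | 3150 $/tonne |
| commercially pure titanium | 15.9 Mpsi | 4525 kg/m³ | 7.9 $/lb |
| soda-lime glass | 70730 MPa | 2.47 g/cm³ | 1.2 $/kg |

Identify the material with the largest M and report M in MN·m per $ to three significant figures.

soda-lime glass, M = 23.9 MN·m per $

After converting to SI:
  copper: E = 121.5 GPa, ρ = 8940 kg/m³, cost = 9.650 $/kg
  nylon: E = 2.758 GPa, ρ = 1120 kg/m³, cost = 2.425 $/kg
  alloy steel: E = 201.9 GPa, ρ = 7847 kg/m³, cost = 2.000 $/kg
  GFRP laminate: E = 38.10 GPa, ρ = 1970 kg/m³, cost = 3.150 $/kg
  commercially pure titanium: E = 109.6 GPa, ρ = 4525 kg/m³, cost = 17.42 $/kg
  soda-lime glass: E = 70.73 GPa, ρ = 2470 kg/m³, cost = 1.200 $/kg
  soda-lime glass: M = 23.9 MN·m per $
  alloy steel: M = 12.9 MN·m per $
  GFRP laminate: M = 6.14 MN·m per $
  copper: M = 1.41 MN·m per $
  commercially pure titanium: M = 1.39 MN·m per $
  nylon: M = 1.02 MN·m per $
Soda-lime glass ranks first.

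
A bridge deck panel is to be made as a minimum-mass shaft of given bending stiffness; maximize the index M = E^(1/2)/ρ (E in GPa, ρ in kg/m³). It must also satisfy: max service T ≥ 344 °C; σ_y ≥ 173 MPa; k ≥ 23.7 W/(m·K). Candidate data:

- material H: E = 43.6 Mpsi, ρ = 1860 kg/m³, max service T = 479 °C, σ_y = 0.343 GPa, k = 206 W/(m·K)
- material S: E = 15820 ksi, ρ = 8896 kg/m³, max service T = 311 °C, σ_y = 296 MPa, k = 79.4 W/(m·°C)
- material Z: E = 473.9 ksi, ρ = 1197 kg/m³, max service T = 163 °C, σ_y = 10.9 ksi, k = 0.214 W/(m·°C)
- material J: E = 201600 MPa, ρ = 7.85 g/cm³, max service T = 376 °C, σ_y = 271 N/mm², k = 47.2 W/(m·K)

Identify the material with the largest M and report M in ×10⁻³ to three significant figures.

Screen on constraints: max service T ≥ 344 °C; σ_y ≥ 173 MPa; k ≥ 23.7 W/(m·K). Survivors: material H, material J.
Convert each candidate to consistent units, then evaluate M:
  material H: E = 300.6 GPa, ρ = 1860 kg/m³
  material J: E = 201.6 GPa, ρ = 7850 kg/m³
  material H: M = 9.32×10⁻³
  material J: M = 1.81×10⁻³
Highest index: material H.

material H, M = 9.32×10⁻³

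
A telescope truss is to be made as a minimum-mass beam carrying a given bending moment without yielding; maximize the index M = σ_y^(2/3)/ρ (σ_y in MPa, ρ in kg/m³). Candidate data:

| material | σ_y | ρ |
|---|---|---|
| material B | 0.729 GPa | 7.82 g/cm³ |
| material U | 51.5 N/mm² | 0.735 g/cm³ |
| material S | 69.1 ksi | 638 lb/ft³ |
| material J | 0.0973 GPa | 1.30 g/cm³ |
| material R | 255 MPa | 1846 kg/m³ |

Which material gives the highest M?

Normalizing units and computing the index:
  material B: σ_y = 729.0 MPa, ρ = 7820 kg/m³
  material U: σ_y = 51.50 MPa, ρ = 735.0 kg/m³
  material S: σ_y = 476.4 MPa, ρ = 10220 kg/m³
  material J: σ_y = 97.30 MPa, ρ = 1300 kg/m³
  material R: σ_y = 255.0 MPa, ρ = 1846 kg/m³
  material R: M = 21.8×10⁻³
  material U: M = 18.8×10⁻³
  material J: M = 16.3×10⁻³
  material B: M = 10.4×10⁻³
  material S: M = 5.97×10⁻³
Highest index: material R.

material R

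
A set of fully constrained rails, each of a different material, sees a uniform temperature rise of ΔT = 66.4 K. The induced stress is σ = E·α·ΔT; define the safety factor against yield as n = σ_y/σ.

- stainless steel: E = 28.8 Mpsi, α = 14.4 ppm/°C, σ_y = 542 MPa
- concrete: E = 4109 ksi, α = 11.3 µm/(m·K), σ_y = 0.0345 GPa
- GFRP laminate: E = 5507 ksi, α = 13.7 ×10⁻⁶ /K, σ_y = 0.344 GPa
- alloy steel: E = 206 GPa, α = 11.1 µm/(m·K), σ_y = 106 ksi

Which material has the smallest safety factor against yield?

In consistent units (E in GPa, α in ×10⁻⁶/K, σ_y in MPa):
  stainless steel: E = 198.6, α = 14.4, σ_y = 542.0 → σ = 190 MPa, n = 2.85
  concrete: E = 28.33, α = 11.3, σ_y = 34.50 → σ = 21.3 MPa, n = 1.62
  GFRP laminate: E = 37.97, α = 13.7, σ_y = 344.0 → σ = 34.5 MPa, n = 9.96
  alloy steel: E = 206.0, α = 11.1, σ_y = 730.8 → σ = 152 MPa, n = 4.81
Concrete has the lowest safety factor, n = 1.62.

concrete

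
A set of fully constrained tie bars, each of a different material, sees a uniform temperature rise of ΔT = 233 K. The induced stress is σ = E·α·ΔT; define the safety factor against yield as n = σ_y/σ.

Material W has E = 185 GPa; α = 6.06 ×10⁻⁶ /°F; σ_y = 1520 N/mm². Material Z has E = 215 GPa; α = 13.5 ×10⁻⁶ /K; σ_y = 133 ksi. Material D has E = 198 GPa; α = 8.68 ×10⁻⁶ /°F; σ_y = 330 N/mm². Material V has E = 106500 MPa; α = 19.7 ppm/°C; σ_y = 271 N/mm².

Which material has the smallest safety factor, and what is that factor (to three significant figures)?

With everything in SI (GPa, ×10⁻⁶/K, MPa):
  material W: E = 185.0, α = 10.9, σ_y = 1520 → σ = 470 MPa, n = 3.23
  material Z: E = 215.0, α = 13.5, σ_y = 917.0 → σ = 676 MPa, n = 1.36
  material D: E = 198.0, α = 15.6, σ_y = 330.0 → σ = 721 MPa, n = 0.458
  material V: E = 106.5, α = 19.7, σ_y = 271.0 → σ = 489 MPa, n = 0.554
Material D has the lowest safety factor, n = 0.458.

material D, n = 0.458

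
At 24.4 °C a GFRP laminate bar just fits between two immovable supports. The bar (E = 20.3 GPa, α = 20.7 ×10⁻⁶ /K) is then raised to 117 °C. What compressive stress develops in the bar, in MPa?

ΔT = 92.60 K. Constrained thermal stress σ = E·α·ΔT = 20.30×10³ MPa × 20.7×10⁻⁶ × 92.60 = 38.9 MPa (compressive).

38.9 MPa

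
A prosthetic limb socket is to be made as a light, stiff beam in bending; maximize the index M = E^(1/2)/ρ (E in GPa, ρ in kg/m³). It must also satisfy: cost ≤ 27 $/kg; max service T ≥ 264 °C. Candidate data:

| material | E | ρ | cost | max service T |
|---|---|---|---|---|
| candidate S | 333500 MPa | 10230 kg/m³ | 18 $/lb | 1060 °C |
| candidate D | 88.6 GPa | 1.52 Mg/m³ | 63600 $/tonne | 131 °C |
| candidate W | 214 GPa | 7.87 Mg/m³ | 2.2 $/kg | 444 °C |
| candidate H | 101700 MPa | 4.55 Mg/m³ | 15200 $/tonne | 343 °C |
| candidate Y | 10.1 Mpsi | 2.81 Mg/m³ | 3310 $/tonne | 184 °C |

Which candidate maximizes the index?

candidate H

Screen on constraints: cost ≤ 27 $/kg; max service T ≥ 264 °C. Survivors: candidate W, candidate H.
Putting every candidate on a common basis:
  candidate W: E = 214.0 GPa, ρ = 7870 kg/m³
  candidate H: E = 101.7 GPa, ρ = 4550 kg/m³
  candidate H: M = 2.22×10⁻³
  candidate W: M = 1.86×10⁻³
Candidate H has the largest M.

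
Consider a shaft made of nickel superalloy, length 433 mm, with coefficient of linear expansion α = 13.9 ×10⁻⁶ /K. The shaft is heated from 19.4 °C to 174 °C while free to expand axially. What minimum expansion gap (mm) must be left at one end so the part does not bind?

ΔT = 174 − 19.4 = 154.6 K.
ΔL = α·L₀·ΔT = 13.9×10⁻⁶ × 433 mm × 154.6 K = 0.930 mm.

0.930 mm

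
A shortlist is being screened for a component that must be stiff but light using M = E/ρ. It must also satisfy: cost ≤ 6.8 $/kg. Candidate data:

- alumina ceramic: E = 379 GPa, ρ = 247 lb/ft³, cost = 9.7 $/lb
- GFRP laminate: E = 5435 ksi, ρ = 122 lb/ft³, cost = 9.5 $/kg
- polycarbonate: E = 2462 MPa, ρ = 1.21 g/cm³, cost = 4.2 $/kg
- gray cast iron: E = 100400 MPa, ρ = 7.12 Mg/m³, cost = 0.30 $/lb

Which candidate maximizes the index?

Screen on constraints: cost ≤ 6.8 $/kg. Survivors: polycarbonate, gray cast iron.
Putting every candidate on a common basis:
  polycarbonate: E = 2.462 GPa, ρ = 1210 kg/m³
  gray cast iron: E = 100.4 GPa, ρ = 7120 kg/m³
  gray cast iron: M = 14.1 MN·m/kg
  polycarbonate: M = 2.03 MN·m/kg
Highest index: gray cast iron.

gray cast iron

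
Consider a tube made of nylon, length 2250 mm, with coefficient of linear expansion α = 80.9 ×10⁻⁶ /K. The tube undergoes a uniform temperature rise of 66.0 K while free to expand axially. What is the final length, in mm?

2262.0 mm

ΔL = α·L₀·ΔT = 80.9×10⁻⁶ × 2250 mm × 66.00 K = 12.0 mm.
L = L₀ + ΔL = 2250 + 12.0 = 2262.0 mm.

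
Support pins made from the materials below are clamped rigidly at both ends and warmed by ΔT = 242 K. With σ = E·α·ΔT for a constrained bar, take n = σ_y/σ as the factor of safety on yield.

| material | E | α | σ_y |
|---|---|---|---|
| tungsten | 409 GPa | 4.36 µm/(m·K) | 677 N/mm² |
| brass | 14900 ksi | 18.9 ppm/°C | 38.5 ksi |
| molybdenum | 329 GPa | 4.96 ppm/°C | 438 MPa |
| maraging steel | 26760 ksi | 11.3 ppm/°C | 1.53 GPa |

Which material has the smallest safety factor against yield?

brass

Per material, after unit conversion:
  tungsten: E = 409.0, α = 4.36, σ_y = 677.0 → σ = 432 MPa, n = 1.57
  brass: E = 102.7, α = 18.9, σ_y = 265.4 → σ = 470 MPa, n = 0.565
  molybdenum: E = 329.0, α = 4.96, σ_y = 438.0 → σ = 395 MPa, n = 1.11
  maraging steel: E = 184.5, α = 11.3, σ_y = 1530 → σ = 505 MPa, n = 3.03
The minimum is brass at n = 0.565.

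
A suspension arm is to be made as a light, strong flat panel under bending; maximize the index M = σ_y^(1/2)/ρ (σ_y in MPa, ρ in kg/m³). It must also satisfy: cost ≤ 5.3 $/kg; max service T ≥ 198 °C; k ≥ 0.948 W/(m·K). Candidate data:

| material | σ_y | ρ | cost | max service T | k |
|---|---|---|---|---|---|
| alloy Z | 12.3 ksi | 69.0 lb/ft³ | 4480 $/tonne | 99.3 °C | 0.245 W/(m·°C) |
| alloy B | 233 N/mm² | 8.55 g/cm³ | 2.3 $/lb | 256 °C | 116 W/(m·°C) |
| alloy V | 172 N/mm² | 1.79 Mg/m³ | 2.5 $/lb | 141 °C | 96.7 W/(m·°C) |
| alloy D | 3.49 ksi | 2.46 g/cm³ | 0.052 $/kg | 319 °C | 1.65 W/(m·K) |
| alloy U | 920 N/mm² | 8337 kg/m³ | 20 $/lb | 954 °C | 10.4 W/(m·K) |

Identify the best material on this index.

alloy D

Screen on constraints: cost ≤ 5.3 $/kg; max service T ≥ 198 °C; k ≥ 0.948 W/(m·K). Survivors: alloy B, alloy D.
Convert each candidate to consistent units, then evaluate M:
  alloy B: σ_y = 233.0 MPa, ρ = 8550 kg/m³
  alloy D: σ_y = 24.06 MPa, ρ = 2460 kg/m³
  alloy D: M = 1.99×10⁻³
  alloy B: M = 1.79×10⁻³
The maximum is for alloy D.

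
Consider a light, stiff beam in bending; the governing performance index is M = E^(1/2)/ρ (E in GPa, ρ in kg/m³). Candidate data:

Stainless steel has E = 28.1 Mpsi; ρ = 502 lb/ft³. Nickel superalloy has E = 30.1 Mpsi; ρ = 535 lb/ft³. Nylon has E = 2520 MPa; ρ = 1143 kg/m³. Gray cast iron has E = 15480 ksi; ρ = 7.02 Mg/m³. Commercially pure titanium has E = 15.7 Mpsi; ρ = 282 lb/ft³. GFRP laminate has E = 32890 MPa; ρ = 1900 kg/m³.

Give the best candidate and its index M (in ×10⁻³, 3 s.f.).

GFRP laminate, M = 3.02×10⁻³

In SI units:
  stainless steel: E = 193.7 GPa, ρ = 8041 kg/m³
  nickel superalloy: E = 207.5 GPa, ρ = 8570 kg/m³
  nylon: E = 2.520 GPa, ρ = 1143 kg/m³
  gray cast iron: E = 106.7 GPa, ρ = 7020 kg/m³
  commercially pure titanium: E = 108.2 GPa, ρ = 4517 kg/m³
  GFRP laminate: E = 32.89 GPa, ρ = 1900 kg/m³
  GFRP laminate: M = 3.02×10⁻³
  commercially pure titanium: M = 2.30×10⁻³
  stainless steel: M = 1.73×10⁻³
  nickel superalloy: M = 1.68×10⁻³
  gray cast iron: M = 1.47×10⁻³
  nylon: M = 1.39×10⁻³
Highest index: GFRP laminate.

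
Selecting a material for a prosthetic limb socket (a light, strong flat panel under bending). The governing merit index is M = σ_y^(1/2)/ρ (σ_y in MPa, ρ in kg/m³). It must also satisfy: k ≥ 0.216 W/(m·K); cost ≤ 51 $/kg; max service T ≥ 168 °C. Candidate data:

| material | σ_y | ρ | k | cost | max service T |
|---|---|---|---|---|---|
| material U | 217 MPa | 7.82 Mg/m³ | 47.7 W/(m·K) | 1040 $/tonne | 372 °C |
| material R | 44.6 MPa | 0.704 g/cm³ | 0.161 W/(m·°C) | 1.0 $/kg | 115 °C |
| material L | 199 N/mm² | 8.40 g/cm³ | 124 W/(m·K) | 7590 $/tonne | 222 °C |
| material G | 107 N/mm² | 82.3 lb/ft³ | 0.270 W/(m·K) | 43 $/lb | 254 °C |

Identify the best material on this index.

material U

Screen on constraints: k ≥ 0.216 W/(m·K); cost ≤ 51 $/kg; max service T ≥ 168 °C. Survivors: material U, material L.
After converting to SI:
  material U: σ_y = 217.0 MPa, ρ = 7820 kg/m³
  material L: σ_y = 199.0 MPa, ρ = 8400 kg/m³
  material U: M = 1.88×10⁻³
  material L: M = 1.68×10⁻³
The maximum is for material U.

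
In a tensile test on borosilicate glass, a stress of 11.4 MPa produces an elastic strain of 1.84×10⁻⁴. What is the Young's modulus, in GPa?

62.0 GPa

E = σ/ε = 11.4 MPa / 1.84×10⁻⁴ = 61960 MPa = 62.0 GPa.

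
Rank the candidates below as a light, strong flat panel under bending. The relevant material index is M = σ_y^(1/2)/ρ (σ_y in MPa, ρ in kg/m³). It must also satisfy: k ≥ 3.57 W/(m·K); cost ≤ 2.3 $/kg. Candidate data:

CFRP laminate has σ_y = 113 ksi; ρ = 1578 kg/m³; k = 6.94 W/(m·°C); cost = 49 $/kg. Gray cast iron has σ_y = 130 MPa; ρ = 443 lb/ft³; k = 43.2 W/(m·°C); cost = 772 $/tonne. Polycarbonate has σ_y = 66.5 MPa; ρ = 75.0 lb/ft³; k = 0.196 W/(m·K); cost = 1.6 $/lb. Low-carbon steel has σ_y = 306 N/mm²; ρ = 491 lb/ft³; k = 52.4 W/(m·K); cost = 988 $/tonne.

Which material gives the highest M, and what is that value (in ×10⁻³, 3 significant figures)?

low-carbon steel, M = 2.22×10⁻³

Screen on constraints: k ≥ 3.57 W/(m·K); cost ≤ 2.3 $/kg. Survivors: gray cast iron, low-carbon steel.
After converting to SI:
  gray cast iron: σ_y = 130.0 MPa, ρ = 7096 kg/m³
  low-carbon steel: σ_y = 306.0 MPa, ρ = 7865 kg/m³
  low-carbon steel: M = 2.22×10⁻³
  gray cast iron: M = 1.61×10⁻³
The maximum is for low-carbon steel.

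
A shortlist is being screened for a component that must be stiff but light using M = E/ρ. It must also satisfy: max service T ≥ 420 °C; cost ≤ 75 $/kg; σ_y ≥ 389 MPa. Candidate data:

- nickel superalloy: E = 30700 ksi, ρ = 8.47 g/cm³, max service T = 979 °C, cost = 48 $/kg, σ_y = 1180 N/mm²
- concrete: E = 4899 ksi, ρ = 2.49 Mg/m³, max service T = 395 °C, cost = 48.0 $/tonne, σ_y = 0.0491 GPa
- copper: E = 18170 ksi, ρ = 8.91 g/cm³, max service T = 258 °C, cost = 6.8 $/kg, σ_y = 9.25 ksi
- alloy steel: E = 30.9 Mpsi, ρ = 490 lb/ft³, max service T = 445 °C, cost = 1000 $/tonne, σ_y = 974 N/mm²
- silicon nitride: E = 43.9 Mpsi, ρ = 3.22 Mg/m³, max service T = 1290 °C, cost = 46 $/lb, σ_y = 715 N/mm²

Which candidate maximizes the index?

Screen on constraints: max service T ≥ 420 °C; cost ≤ 75 $/kg; σ_y ≥ 389 MPa. Survivors: nickel superalloy, alloy steel.
Putting every candidate on a common basis:
  nickel superalloy: E = 211.7 GPa, ρ = 8470 kg/m³
  alloy steel: E = 213.0 GPa, ρ = 7849 kg/m³
  alloy steel: M = 27.1 MN·m/kg
  nickel superalloy: M = 25.0 MN·m/kg
Alloy steel has the largest M.

alloy steel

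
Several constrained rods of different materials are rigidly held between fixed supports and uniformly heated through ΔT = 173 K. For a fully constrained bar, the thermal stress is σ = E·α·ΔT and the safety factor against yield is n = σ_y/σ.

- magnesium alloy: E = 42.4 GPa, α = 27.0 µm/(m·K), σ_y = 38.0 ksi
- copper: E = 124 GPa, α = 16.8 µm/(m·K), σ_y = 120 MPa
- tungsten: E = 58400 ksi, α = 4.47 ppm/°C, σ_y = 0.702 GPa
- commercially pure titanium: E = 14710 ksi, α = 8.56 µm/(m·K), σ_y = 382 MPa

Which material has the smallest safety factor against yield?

copper

With everything in SI (GPa, ×10⁻⁶/K, MPa):
  magnesium alloy: E = 42.40, α = 27.0, σ_y = 262.0 → σ = 198 MPa, n = 1.32
  copper: E = 124.0, α = 16.8, σ_y = 120.0 → σ = 360 MPa, n = 0.333
  tungsten: E = 402.7, α = 4.47, σ_y = 702.0 → σ = 311 MPa, n = 2.25
  commercially pure titanium: E = 101.4, α = 8.56, σ_y = 382.0 → σ = 150 MPa, n = 2.54
Smallest n: copper with n = 0.333.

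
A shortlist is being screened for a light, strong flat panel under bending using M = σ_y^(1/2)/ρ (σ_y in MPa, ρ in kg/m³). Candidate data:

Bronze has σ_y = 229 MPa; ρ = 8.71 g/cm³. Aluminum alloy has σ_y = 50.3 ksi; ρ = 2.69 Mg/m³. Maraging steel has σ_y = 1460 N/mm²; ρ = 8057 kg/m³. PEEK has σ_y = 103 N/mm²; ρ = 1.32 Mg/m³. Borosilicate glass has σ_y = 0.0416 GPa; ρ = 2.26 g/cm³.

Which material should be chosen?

PEEK

After converting to SI:
  bronze: σ_y = 229.0 MPa, ρ = 8710 kg/m³
  aluminum alloy: σ_y = 346.8 MPa, ρ = 2690 kg/m³
  maraging steel: σ_y = 1460 MPa, ρ = 8057 kg/m³
  PEEK: σ_y = 103.0 MPa, ρ = 1320 kg/m³
  borosilicate glass: σ_y = 41.60 MPa, ρ = 2260 kg/m³
  PEEK: M = 7.69×10⁻³
  aluminum alloy: M = 6.92×10⁻³
  maraging steel: M = 4.74×10⁻³
  borosilicate glass: M = 2.85×10⁻³
  bronze: M = 1.74×10⁻³
PEEK ranks first.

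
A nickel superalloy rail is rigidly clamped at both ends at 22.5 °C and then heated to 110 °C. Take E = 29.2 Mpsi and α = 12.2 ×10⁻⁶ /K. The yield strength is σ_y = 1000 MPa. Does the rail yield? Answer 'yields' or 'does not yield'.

E = 29.2 Mpsi = 201.3 GPa.
ΔT = 87.50 K. Constrained thermal stress σ = E·α·ΔT = 201.3×10³ MPa × 12.2×10⁻⁶ × 87.50 = 215 MPa (compressive).
Compare to σ_y = 1000 MPa: σ < σ_y, so it does not yield.

does not yield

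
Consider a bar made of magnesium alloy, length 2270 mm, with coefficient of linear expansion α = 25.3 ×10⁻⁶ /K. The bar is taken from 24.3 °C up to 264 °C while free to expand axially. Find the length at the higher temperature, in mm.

2283.8 mm

ΔT = 264 − 24.3 = 239.7 K.
ΔL = α·L₀·ΔT = 25.3×10⁻⁶ × 2270 mm × 239.7 K = 13.8 mm.
L = L₀ + ΔL = 2270 + 13.8 = 2283.8 mm.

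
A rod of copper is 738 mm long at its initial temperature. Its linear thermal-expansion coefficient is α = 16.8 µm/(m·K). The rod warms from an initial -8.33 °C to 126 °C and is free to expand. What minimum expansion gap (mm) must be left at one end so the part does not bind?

1.67 mm

ΔT = 126 − (-8.33) = 134.3 K.
ΔL = α·L₀·ΔT = 16.8×10⁻⁶ × 738 mm × 134.3 K = 1.67 mm.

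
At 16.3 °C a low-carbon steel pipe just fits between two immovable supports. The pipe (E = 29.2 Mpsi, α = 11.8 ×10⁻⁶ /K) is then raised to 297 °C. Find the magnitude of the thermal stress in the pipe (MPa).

667 MPa

E = 29.2 Mpsi = 201.3 GPa.
ΔT = 280.7 K. Constrained thermal stress σ = E·α·ΔT = 201.3×10³ MPa × 11.8×10⁻⁶ × 280.7 = 667 MPa (compressive).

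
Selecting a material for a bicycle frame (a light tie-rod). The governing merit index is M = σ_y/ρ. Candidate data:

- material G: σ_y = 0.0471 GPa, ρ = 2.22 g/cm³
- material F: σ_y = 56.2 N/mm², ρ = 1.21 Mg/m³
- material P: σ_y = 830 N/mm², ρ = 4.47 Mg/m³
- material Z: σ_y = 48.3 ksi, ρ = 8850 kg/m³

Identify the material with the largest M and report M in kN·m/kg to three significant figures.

material P, M = 186 kN·m/kg

Convert each candidate to consistent units, then evaluate M:
  material G: σ_y = 47.10 MPa, ρ = 2220 kg/m³
  material F: σ_y = 56.20 MPa, ρ = 1210 kg/m³
  material P: σ_y = 830.0 MPa, ρ = 4470 kg/m³
  material Z: σ_y = 333.0 MPa, ρ = 8850 kg/m³
  material P: M = 186 kN·m/kg
  material F: M = 46.4 kN·m/kg
  material Z: M = 37.6 kN·m/kg
  material G: M = 21.2 kN·m/kg
Material P has the largest M.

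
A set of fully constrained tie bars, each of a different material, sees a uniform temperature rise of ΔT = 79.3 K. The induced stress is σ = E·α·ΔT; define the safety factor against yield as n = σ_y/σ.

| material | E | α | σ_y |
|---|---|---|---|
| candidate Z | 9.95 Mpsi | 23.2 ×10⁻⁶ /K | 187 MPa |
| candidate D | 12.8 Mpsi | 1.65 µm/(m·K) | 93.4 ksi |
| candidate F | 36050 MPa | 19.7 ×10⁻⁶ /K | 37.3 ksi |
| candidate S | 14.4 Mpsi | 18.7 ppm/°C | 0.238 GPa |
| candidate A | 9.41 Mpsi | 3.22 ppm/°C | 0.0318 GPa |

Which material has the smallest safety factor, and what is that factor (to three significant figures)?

candidate Z, n = 1.48

Per material, after unit conversion:
  candidate Z: E = 68.60, α = 23.2, σ_y = 187.0 → σ = 126 MPa, n = 1.48
  candidate D: E = 88.25, α = 1.65, σ_y = 644.0 → σ = 11.5 MPa, n = 55.8
  candidate F: E = 36.05, α = 19.7, σ_y = 257.2 → σ = 56.3 MPa, n = 4.57
  candidate S: E = 99.28, α = 18.7, σ_y = 238.0 → σ = 147 MPa, n = 1.62
  candidate A: E = 64.88, α = 3.22, σ_y = 31.80 → σ = 16.6 MPa, n = 1.92
Candidate Z has the lowest safety factor, n = 1.48.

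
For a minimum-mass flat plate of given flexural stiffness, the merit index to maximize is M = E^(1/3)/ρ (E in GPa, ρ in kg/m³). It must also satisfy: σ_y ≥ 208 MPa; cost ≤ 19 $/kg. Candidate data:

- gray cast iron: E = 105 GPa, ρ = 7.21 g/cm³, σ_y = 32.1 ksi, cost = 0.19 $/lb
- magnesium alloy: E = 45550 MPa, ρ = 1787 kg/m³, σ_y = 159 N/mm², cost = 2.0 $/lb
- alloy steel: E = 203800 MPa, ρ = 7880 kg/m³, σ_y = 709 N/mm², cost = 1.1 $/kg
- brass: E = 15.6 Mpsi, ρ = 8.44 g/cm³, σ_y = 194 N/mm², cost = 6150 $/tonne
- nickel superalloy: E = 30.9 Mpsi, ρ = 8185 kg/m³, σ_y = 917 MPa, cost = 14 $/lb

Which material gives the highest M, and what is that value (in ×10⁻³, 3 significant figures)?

alloy steel, M = 0.747×10⁻³

Screen on constraints: σ_y ≥ 208 MPa; cost ≤ 19 $/kg. Survivors: gray cast iron, alloy steel.
After converting to SI:
  gray cast iron: E = 105.0 GPa, ρ = 7210 kg/m³
  alloy steel: E = 203.8 GPa, ρ = 7880 kg/m³
  alloy steel: M = 0.747×10⁻³
  gray cast iron: M = 0.654×10⁻³
Highest index: alloy steel.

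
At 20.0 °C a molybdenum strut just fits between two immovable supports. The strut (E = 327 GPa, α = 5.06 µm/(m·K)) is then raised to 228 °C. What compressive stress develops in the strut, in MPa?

ΔT = 208.0 K. Constrained thermal stress σ = E·α·ΔT = 327.0×10³ MPa × 5.06×10⁻⁶ × 208.0 = 344 MPa (compressive).

344 MPa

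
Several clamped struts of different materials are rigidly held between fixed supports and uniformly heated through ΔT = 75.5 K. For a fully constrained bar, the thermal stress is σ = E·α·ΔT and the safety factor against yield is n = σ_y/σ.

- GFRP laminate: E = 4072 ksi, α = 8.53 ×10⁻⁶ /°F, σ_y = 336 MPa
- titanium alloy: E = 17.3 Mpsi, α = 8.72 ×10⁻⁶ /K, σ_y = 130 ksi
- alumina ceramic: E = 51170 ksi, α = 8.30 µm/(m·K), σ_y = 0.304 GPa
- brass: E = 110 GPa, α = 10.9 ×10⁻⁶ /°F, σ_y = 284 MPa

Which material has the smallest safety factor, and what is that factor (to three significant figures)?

With everything in SI (GPa, ×10⁻⁶/K, MPa):
  GFRP laminate: E = 28.08, α = 15.4, σ_y = 336.0 → σ = 32.5 MPa, n = 10.3
  titanium alloy: E = 119.3, α = 8.72, σ_y = 896.3 → σ = 78.5 MPa, n = 11.4
  alumina ceramic: E = 352.8, α = 8.30, σ_y = 304.0 → σ = 221 MPa, n = 1.38
  brass: E = 110.0, α = 19.6, σ_y = 284.0 → σ = 163 MPa, n = 1.74
Alumina ceramic has the lowest safety factor, n = 1.38.

alumina ceramic, n = 1.38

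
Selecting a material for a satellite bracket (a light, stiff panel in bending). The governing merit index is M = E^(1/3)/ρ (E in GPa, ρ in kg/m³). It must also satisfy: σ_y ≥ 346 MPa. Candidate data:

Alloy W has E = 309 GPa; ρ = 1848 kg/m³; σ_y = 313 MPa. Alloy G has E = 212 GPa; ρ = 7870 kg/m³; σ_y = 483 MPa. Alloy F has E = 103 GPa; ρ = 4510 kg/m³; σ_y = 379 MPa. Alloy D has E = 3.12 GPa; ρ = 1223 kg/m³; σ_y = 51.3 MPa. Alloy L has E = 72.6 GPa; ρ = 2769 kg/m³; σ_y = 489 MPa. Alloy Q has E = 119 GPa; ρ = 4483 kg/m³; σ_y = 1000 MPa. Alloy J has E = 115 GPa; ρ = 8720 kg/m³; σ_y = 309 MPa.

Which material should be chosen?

Screen on constraints: σ_y ≥ 346 MPa. Survivors: alloy G, alloy F, alloy L, alloy Q.
Per-candidate index values:
  alloy L: M = 1.51×10⁻³
  alloy Q: M = 1.10×10⁻³
  alloy F: M = 1.04×10⁻³
  alloy G: M = 0.758×10⁻³
The maximum is for alloy L.

alloy L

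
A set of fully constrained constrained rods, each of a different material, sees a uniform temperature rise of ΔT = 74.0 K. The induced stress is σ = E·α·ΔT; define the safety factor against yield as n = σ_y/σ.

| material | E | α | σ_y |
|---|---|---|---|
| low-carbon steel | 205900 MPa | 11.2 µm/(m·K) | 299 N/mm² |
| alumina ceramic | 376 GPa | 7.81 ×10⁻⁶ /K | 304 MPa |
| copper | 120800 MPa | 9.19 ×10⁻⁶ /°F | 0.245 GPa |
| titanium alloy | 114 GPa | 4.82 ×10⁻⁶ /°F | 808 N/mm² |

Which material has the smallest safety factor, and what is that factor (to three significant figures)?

In consistent units (E in GPa, α in ×10⁻⁶/K, σ_y in MPa):
  low-carbon steel: E = 205.9, α = 11.2, σ_y = 299.0 → σ = 171 MPa, n = 1.75
  alumina ceramic: E = 376.0, α = 7.81, σ_y = 304.0 → σ = 217 MPa, n = 1.40
  copper: E = 120.8, α = 16.5, σ_y = 245.0 → σ = 148 MPa, n = 1.66
  titanium alloy: E = 114.0, α = 8.68, σ_y = 808.0 → σ = 73.2 MPa, n = 11.0
Smallest n: alumina ceramic with n = 1.40.

alumina ceramic, n = 1.40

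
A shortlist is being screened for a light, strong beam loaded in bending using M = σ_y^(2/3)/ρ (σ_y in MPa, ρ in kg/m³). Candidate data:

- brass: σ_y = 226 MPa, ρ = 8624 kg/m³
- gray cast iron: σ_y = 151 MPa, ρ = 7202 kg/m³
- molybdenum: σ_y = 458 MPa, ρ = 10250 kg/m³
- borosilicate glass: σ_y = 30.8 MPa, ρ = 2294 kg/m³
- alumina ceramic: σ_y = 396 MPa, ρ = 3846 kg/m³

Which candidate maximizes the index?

alumina ceramic

Computing M directly (units already consistent):
  alumina ceramic: M = 14.0×10⁻³
  molybdenum: M = 5.80×10⁻³
  brass: M = 4.30×10⁻³
  borosilicate glass: M = 4.28×10⁻³
  gray cast iron: M = 3.94×10⁻³
Highest index: alumina ceramic.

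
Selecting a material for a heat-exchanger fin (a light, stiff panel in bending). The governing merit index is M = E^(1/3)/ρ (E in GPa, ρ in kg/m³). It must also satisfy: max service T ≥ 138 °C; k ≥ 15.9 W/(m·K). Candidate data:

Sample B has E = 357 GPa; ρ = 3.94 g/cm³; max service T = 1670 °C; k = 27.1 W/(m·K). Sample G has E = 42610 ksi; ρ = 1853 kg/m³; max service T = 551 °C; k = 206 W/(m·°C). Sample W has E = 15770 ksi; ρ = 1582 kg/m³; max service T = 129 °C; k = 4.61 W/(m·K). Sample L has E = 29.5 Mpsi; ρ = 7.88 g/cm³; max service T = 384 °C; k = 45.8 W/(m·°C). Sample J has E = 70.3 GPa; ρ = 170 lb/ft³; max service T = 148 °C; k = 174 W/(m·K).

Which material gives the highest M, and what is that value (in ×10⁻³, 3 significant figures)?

sample G, M = 3.59×10⁻³

Screen on constraints: max service T ≥ 138 °C; k ≥ 15.9 W/(m·K). Survivors: sample B, sample G, sample L, sample J.
In SI units:
  sample B: E = 357.0 GPa, ρ = 3940 kg/m³
  sample G: E = 293.8 GPa, ρ = 1853 kg/m³
  sample L: E = 203.4 GPa, ρ = 7880 kg/m³
  sample J: E = 70.30 GPa, ρ = 2723 kg/m³
  sample G: M = 3.59×10⁻³
  sample B: M = 1.80×10⁻³
  sample J: M = 1.52×10⁻³
  sample L: M = 0.746×10⁻³
Highest index: sample G.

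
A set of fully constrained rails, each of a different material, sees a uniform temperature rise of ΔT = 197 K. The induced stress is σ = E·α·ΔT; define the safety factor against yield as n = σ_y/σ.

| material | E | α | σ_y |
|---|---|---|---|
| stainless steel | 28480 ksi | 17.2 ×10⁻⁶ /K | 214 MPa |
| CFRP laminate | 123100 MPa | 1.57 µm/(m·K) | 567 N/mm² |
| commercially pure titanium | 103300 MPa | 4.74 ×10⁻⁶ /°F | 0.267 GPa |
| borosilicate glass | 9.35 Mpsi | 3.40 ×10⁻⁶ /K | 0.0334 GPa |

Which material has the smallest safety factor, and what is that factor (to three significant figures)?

stainless steel, n = 0.322

Per material, after unit conversion:
  stainless steel: E = 196.4, α = 17.2, σ_y = 214.0 → σ = 665 MPa, n = 0.322
  CFRP laminate: E = 123.1, α = 1.57, σ_y = 567.0 → σ = 38.1 MPa, n = 14.9
  commercially pure titanium: E = 103.3, α = 8.53, σ_y = 267.0 → σ = 174 MPa, n = 1.54
  borosilicate glass: E = 64.47, α = 3.40, σ_y = 33.40 → σ = 43.2 MPa, n = 0.774
Smallest n: stainless steel with n = 0.322.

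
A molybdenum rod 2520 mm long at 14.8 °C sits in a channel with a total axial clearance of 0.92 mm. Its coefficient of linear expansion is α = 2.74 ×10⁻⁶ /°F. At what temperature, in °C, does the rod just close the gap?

88.8 °C

α = 2.74×10⁻⁶/°F × 9/5 = 4.93×10⁻⁶/K.
α·L₀·ΔT = 0.92 mm ⇒ ΔT = 0.92 / (4.93×10⁻⁶ × 2520.0) = 74.02 K.
T = 14.8 + 74.02 = 88.82 °C.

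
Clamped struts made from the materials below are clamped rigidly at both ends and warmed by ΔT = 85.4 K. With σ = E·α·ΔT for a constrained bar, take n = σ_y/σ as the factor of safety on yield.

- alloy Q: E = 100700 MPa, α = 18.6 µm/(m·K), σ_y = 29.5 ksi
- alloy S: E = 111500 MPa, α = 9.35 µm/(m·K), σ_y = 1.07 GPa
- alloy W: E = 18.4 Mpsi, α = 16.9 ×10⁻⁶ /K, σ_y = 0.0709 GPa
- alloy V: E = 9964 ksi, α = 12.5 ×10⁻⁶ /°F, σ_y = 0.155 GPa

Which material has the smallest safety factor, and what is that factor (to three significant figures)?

alloy W, n = 0.387

Converting E to GPa, α to ×10⁻⁶/K, σ_y to MPa, then σ and n for each:
  alloy Q: E = 100.7, α = 18.6, σ_y = 203.4 → σ = 160 MPa, n = 1.27
  alloy S: E = 111.5, α = 9.35, σ_y = 1070 → σ = 89.0 MPa, n = 12.0
  alloy W: E = 126.9, α = 16.9, σ_y = 70.90 → σ = 183 MPa, n = 0.387
  alloy V: E = 68.70, α = 22.5, σ_y = 155.0 → σ = 132 MPa, n = 1.17
Smallest n: alloy W with n = 0.387.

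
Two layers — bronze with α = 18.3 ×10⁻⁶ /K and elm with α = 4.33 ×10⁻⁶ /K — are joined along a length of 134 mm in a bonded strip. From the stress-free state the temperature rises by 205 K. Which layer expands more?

bronze

α(bronze) = 18.3×10⁻⁶/K vs α(elm) = 4.33×10⁻⁶/K.
Higher α expands more for the same ΔT: bronze.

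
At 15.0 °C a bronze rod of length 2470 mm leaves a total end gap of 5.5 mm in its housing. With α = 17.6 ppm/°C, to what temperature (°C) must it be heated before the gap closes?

142 °C

α·L₀·ΔT = 5.5 mm ⇒ ΔT = 5.5 / (17.6×10⁻⁶ × 2470.0) = 126.5 K.
T = 15.0 + 126.5 = 141.5 °C.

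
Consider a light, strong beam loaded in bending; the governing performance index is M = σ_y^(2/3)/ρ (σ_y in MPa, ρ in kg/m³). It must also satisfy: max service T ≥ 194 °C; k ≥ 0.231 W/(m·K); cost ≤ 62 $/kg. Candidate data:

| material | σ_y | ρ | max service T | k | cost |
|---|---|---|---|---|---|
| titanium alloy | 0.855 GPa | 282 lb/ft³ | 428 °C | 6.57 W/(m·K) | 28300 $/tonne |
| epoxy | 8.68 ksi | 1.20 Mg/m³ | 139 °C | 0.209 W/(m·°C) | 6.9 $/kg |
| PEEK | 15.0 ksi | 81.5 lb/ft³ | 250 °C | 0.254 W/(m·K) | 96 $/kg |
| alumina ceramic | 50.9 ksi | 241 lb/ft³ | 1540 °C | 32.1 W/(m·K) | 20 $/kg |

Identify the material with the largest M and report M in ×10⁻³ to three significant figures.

titanium alloy, M = 19.9×10⁻³

Screen on constraints: max service T ≥ 194 °C; k ≥ 0.231 W/(m·K); cost ≤ 62 $/kg. Survivors: titanium alloy, alumina ceramic.
In SI units:
  titanium alloy: σ_y = 855.0 MPa, ρ = 4517 kg/m³
  alumina ceramic: σ_y = 350.9 MPa, ρ = 3860 kg/m³
  titanium alloy: M = 19.9×10⁻³
  alumina ceramic: M = 12.9×10⁻³
Titanium alloy ranks first.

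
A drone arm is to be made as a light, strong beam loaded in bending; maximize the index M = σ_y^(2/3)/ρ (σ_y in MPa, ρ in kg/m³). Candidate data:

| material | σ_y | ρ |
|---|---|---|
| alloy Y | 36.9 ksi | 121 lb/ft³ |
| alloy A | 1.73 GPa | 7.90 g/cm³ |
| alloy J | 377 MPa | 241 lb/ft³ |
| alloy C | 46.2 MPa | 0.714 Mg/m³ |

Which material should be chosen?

Putting every candidate on a common basis:
  alloy Y: σ_y = 254.4 MPa, ρ = 1938 kg/m³
  alloy A: σ_y = 1730 MPa, ρ = 7900 kg/m³
  alloy J: σ_y = 377.0 MPa, ρ = 3860 kg/m³
  alloy C: σ_y = 46.20 MPa, ρ = 714.0 kg/m³
  alloy Y: M = 20.7×10⁻³
  alloy A: M = 18.2×10⁻³
  alloy C: M = 18.0×10⁻³
  alloy J: M = 13.5×10⁻³
Highest index: alloy Y.

alloy Y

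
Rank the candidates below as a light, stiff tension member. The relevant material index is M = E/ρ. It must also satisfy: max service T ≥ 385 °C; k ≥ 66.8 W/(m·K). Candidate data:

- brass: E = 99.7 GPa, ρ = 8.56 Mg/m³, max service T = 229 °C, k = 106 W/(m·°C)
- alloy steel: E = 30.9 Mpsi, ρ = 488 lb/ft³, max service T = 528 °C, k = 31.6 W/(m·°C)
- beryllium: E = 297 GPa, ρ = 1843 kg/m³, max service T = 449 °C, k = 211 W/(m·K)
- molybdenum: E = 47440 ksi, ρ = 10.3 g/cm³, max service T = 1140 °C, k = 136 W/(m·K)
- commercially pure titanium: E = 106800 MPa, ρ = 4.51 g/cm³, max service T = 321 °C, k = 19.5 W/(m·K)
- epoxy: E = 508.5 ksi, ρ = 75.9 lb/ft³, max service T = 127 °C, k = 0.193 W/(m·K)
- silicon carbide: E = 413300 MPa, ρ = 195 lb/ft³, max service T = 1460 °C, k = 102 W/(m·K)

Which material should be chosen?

Screen on constraints: max service T ≥ 385 °C; k ≥ 66.8 W/(m·K). Survivors: beryllium, molybdenum, silicon carbide.
Convert each candidate to consistent units, then evaluate M:
  beryllium: E = 297.0 GPa, ρ = 1843 kg/m³
  molybdenum: E = 327.1 GPa, ρ = 10300 kg/m³
  silicon carbide: E = 413.3 GPa, ρ = 3124 kg/m³
  beryllium: M = 161 MN·m/kg
  silicon carbide: M = 132 MN·m/kg
  molybdenum: M = 31.8 MN·m/kg
Beryllium ranks first.

beryllium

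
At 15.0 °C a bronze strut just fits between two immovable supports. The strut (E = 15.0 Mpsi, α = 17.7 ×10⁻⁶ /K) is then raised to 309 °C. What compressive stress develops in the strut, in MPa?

E = 15.0 Mpsi = 103.4 GPa.
ΔT = 294.0 K. Constrained thermal stress σ = E·α·ΔT = 103.4×10³ MPa × 17.7×10⁻⁶ × 294.0 = 538 MPa (compressive).

538 MPa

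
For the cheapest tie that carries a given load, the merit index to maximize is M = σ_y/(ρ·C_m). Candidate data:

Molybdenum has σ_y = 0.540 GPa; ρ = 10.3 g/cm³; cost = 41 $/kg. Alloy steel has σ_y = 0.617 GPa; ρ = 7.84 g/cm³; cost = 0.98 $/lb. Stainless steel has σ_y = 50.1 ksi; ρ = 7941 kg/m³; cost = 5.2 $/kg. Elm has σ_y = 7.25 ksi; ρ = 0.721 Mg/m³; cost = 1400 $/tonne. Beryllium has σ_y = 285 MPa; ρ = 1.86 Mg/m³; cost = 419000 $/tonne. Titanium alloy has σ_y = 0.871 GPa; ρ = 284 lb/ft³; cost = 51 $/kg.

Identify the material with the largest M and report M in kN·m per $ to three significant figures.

elm, M = 49.5 kN·m per $

In SI units:
  molybdenum: σ_y = 540.0 MPa, ρ = 10300 kg/m³, cost = 41.00 $/kg
  alloy steel: σ_y = 617.0 MPa, ρ = 7840 kg/m³, cost = 2.160 $/kg
  stainless steel: σ_y = 345.4 MPa, ρ = 7941 kg/m³, cost = 5.200 $/kg
  elm: σ_y = 49.99 MPa, ρ = 721.0 kg/m³, cost = 1.400 $/kg
  beryllium: σ_y = 285.0 MPa, ρ = 1860 kg/m³, cost = 419.0 $/kg
  titanium alloy: σ_y = 871.0 MPa, ρ = 4549 kg/m³, cost = 51.00 $/kg
  elm: M = 49.5 kN·m per $
  alloy steel: M = 36.4 kN·m per $
  stainless steel: M = 8.37 kN·m per $
  titanium alloy: M = 3.75 kN·m per $
  molybdenum: M = 1.28 kN·m per $
  beryllium: M = 0.366 kN·m per $
The maximum is for elm.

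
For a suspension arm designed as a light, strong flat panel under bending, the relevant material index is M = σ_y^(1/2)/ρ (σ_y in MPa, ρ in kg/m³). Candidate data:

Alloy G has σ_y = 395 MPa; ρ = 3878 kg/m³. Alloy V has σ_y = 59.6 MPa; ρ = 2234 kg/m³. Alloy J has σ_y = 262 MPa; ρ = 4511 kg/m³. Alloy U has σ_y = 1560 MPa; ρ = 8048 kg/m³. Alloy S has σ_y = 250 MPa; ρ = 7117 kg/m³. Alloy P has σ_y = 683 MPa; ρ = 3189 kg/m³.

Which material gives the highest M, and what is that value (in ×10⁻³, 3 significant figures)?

Per-candidate index values:
  alloy P: M = 8.20×10⁻³
  alloy G: M = 5.12×10⁻³
  alloy U: M = 4.91×10⁻³
  alloy J: M = 3.59×10⁻³
  alloy V: M = 3.46×10⁻³
  alloy S: M = 2.22×10⁻³
Alloy P ranks first.

alloy P, M = 8.20×10⁻³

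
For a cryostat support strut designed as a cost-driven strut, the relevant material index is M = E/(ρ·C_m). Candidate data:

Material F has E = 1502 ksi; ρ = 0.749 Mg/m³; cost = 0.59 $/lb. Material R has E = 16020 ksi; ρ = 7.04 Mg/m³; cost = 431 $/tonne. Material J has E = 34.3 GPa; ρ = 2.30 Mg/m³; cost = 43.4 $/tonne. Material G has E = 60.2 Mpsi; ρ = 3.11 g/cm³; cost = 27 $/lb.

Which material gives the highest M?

After converting to SI:
  material F: E = 10.36 GPa, ρ = 749.0 kg/m³, cost = 1.301 $/kg
  material R: E = 110.5 GPa, ρ = 7040 kg/m³, cost = 0.4310 $/kg
  material J: E = 34.30 GPa, ρ = 2300 kg/m³, cost = 0.04340 $/kg
  material G: E = 415.1 GPa, ρ = 3110 kg/m³, cost = 59.52 $/kg
  material J: M = 344 MN·m per $
  material R: M = 36.4 MN·m per $
  material F: M = 10.6 MN·m per $
  material G: M = 2.24 MN·m per $
Material J ranks first.

material J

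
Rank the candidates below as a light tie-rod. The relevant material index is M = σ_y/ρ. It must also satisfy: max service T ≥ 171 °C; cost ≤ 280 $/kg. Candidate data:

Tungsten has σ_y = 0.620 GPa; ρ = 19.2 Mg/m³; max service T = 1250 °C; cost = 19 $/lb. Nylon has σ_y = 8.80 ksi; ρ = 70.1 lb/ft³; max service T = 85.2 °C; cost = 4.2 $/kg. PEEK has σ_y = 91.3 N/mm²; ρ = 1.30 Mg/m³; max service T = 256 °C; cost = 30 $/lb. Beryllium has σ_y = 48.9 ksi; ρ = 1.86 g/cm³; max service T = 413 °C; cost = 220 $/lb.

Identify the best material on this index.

PEEK

Screen on constraints: max service T ≥ 171 °C; cost ≤ 280 $/kg. Survivors: tungsten, PEEK.
After converting to SI:
  tungsten: σ_y = 620.0 MPa, ρ = 19200 kg/m³
  PEEK: σ_y = 91.30 MPa, ρ = 1300 kg/m³
  PEEK: M = 70.2 kN·m/kg
  tungsten: M = 32.3 kN·m/kg
PEEK has the largest M.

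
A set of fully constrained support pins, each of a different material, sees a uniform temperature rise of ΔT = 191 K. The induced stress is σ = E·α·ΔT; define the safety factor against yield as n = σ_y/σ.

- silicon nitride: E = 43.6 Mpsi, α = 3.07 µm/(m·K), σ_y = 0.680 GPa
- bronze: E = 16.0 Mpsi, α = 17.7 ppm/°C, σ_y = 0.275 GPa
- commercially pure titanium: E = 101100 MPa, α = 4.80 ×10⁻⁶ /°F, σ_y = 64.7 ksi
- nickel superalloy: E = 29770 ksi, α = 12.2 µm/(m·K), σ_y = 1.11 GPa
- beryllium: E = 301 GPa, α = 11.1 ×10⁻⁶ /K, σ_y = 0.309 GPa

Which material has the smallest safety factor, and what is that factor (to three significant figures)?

beryllium, n = 0.484

In consistent units (E in GPa, α in ×10⁻⁶/K, σ_y in MPa):
  silicon nitride: E = 300.6, α = 3.07, σ_y = 680.0 → σ = 176 MPa, n = 3.86
  bronze: E = 110.3, α = 17.7, σ_y = 275.0 → σ = 373 MPa, n = 0.737
  commercially pure titanium: E = 101.1, α = 8.64, σ_y = 446.1 → σ = 167 MPa, n = 2.67
  nickel superalloy: E = 205.3, α = 12.2, σ_y = 1110 → σ = 478 MPa, n = 2.32
  beryllium: E = 301.0, α = 11.1, σ_y = 309.0 → σ = 638 MPa, n = 0.484
The minimum is beryllium at n = 0.484.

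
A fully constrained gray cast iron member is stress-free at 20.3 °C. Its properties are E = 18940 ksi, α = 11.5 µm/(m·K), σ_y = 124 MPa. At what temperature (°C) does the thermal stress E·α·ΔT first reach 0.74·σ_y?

81.4 °C

E = 18940 ksi = 130.6 GPa.
E·α·ΔT = 91.76 MPa ⇒ ΔT = 91.76 / (130.6×10³ × 11.5×10⁻⁶) = 61.10 K.
T = 20.3 + 61.10 = 81.40 °C.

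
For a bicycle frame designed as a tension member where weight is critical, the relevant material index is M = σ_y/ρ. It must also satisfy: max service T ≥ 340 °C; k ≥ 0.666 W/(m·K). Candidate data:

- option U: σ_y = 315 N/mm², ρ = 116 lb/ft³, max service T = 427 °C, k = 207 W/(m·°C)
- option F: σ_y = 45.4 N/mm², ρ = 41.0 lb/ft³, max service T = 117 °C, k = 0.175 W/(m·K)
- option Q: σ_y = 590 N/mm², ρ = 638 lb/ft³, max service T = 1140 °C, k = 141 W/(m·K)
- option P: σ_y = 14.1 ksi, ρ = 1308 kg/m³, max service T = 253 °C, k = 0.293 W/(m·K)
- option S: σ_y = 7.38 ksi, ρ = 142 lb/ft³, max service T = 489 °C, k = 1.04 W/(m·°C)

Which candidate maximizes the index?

option U

Screen on constraints: max service T ≥ 340 °C; k ≥ 0.666 W/(m·K). Survivors: option U, option Q, option S.
After converting to SI:
  option U: σ_y = 315.0 MPa, ρ = 1858 kg/m³
  option Q: σ_y = 590.0 MPa, ρ = 10220 kg/m³
  option S: σ_y = 50.88 MPa, ρ = 2275 kg/m³
  option U: M = 170 kN·m/kg
  option Q: M = 57.7 kN·m/kg
  option S: M = 22.4 kN·m/kg
Option U has the largest M.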